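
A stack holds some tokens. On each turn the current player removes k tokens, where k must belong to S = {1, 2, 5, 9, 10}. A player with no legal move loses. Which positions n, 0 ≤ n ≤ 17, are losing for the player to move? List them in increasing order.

0, 3, 6, 14, 17

n :  0  1  2  3  4  5  6  7  8  9 10 11 12 13 14 15 16 17
G :  0  1  2  0  1  2  0  1  2  3  4  5  3  4  0  1  2  0
P-positions are exactly the n with G(n) = 0.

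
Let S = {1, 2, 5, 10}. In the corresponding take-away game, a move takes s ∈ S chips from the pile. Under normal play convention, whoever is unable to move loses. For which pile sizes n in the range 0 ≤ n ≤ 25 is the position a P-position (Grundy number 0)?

n :  0  1  2  3  4  5  6  7  8  9 10 11 12 13 14 15 16 17 18 19 20 21 22 23 24 25
G :  0  1  2  0  1  2  0  1  2  0  1  2  0  1  2  0  1  2  0  1  2  0  1  2  0  1
P-positions are exactly the n with G(n) = 0.

0, 3, 6, 9, 12, 15, 18, 21, 24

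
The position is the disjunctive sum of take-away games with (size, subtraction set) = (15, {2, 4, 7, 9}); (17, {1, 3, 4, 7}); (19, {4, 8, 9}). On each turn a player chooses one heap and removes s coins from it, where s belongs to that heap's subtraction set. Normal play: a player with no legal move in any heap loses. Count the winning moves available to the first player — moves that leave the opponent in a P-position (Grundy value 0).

Heap A, S = {2, 4, 7, 9}:
G(0) = 0
G(1) = mex{} = 0
G(2) = mex{0} = 1
G(3) = mex{0} = 1
G(4) = mex{1,0} = 2
G(5) = mex{1,0} = 2
G(6) = mex{2,1} = 0
G(7) = mex{2,1,0} = 3
G(8) = mex{0,2,0} = 1
G(9) = mex{3,2,1,0} = 4
G(10) = mex{1,0,1,0} = 2
G(11) = mex{4,3,2,1} = 0
G(12) = mex{2,1,2,1} = 0
G(13) = mex{0,4,0,2} = 1
G(14) = mex{0,2,3,2} = 1
G(15) = mex{1,0,1,0} = 2
G_A(15) = 2.
Heap B, S = {1, 3, 4, 7}:
G(0) = 0
G(1) = mex{0} = 1
G(2) = mex{1} = 0
G(3) = mex{0,0} = 1
G(4) = mex{1,1,0} = 2
G(5) = mex{2,0,1} = 3
G(6) = mex{3,1,0} = 2
G(7) = mex{2,2,1,0} = 3
G(8) = mex{3,3,2,1} = 0
G(9) = mex{0,2,3,0} = 1
G(10) = mex{1,3,2,1} = 0
G(11) = mex{0,0,3,2} = 1
G(12) = mex{1,1,0,3} = 2
G(13) = mex{2,0,1,2} = 3
G(14) = mex{3,1,0,3} = 2
G(15) = mex{2,2,1,0} = 3
G(16) = mex{3,3,2,1} = 0
G(17) = mex{0,2,3,0} = 1
G_B(17) = 1.
Heap C, S = {4, 8, 9}:
n :  0  1  2  3  4  5  6  7  8  9 10 11 12 13 14 15 16 17 18 19
G :  0  0  0  0  1  1  1  1  2  2  2  2  3  0  0  0  0  1  1  1
G_C(19) = 1.
Combined Grundy value = 2 ⊕ 1 ⊕ 1 = 2.
A winning move leaves total XOR = 0, i.e. changes one component's Grundy value g to g ⊕ X where X is the current total.
Heap A: need g' = 2⊕2 = 0. Options: 15−2→G=1, 15−4→G=0, 15−7→G=1, 15−9→G=0. Hits: 2.
Heap B: need g' = 1⊕2 = 3. Options: 17−1→G=0, 17−3→G=2, 17−4→G=3, 17−7→G=0. Hits: 1.
Heap C: need g' = 1⊕2 = 3. Options: 19−4→G=0, 19−8→G=2, 19−9→G=2. Hits: 0.

3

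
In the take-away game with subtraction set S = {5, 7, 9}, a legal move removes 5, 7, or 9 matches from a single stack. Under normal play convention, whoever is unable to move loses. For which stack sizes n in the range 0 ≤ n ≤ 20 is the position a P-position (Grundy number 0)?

0, 1, 2, 3, 4, 14, 15, 16, 17, 18

G(0) = 0
G(1) = mex{} = 0
G(2) = mex{} = 0
G(3) = mex{} = 0
G(4) = mex{} = 0
G(5) = mex{0} = 1
G(6) = mex{0} = 1
G(7) = mex{0,0} = 1
G(8) = mex{0,0} = 1
G(9) = mex{0,0,0} = 1
G(10) = mex{1,0,0} = 2
G(11) = mex{1,0,0} = 2
G(12) = mex{1,1,0} = 2
G(13) = mex{1,1,0} = 2
G(14) = mex{1,1,1} = 0
G(15) = mex{2,1,1} = 0
G(16) = mex{2,1,1} = 0
G(17) = mex{2,2,1} = 0
G(18) = mex{2,2,1} = 0
G(19) = mex{0,2,2} = 1
G(20) = mex{0,2,2} = 1
P-positions are exactly the n with G(n) = 0.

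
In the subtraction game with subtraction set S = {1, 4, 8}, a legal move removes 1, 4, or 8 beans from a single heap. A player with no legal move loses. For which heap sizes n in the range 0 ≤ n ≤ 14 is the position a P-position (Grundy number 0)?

0, 2, 5, 7, 12, 14

G(0) = 0
G(1) = mex{0} = 1
G(2) = mex{1} = 0
G(3) = mex{0} = 1
G(4) = mex{1,0} = 2
G(5) = mex{2,1} = 0
G(6) = mex{0,0} = 1
G(7) = mex{1,1} = 0
G(8) = mex{0,2,0} = 1
G(9) = mex{1,0,1} = 2
G(10) = mex{2,1,0} = 3
G(11) = mex{3,0,1} = 2
G(12) = mex{2,1,2} = 0
G(13) = mex{0,2,0} = 1
G(14) = mex{1,3,1} = 0
P-positions are exactly the n with G(n) = 0.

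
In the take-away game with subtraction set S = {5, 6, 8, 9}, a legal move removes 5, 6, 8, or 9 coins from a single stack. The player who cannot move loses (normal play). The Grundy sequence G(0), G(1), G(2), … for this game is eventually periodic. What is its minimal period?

14

G(0) = 0
G(1) = mex{} = 0
G(2) = mex{} = 0
G(3) = mex{} = 0
G(4) = mex{} = 0
G(5) = mex{0} = 1
G(6) = mex{0,0} = 1
G(7) = mex{0,0} = 1
G(8) = mex{0,0,0} = 1
G(9) = mex{0,0,0,0} = 1
G(10) = mex{1,0,0,0} = 2
G(11) = mex{1,1,0,0} = 2
G(12) = mex{1,1,0,0} = 2
G(13) = mex{1,1,1,0} = 2
G(14) = mex{1,1,1,1} = 0
G(15) = mex{2,1,1,1} = 0
G(16) = mex{2,2,1,1} = 0
G(17) = mex{2,2,1,1} = 0
G(18) = mex{2,2,2,1} = 0
G(19) = mex{0,2,2,2} = 1
G(20) = mex{0,0,2,2} = 1
G(21) = mex{0,0,2,2} = 1
G(22) = mex{0,0,0,2} = 1
G(23) = mex{0,0,0,0} = 1
G(24) = mex{1,0,0,0} = 2
G(25) = mex{1,1,0,0} = 2
G(26) = mex{1,1,0,0} = 2
G(27) = mex{1,1,1,0} = 2
G(28) = mex{1,1,1,1} = 0
G(29) = mex{2,1,1,1} = 0
G(n+14) = G(n) holds for n = 0,…,8 (a full window of length max(S) = 9), so the sequence is purely periodic with period 14.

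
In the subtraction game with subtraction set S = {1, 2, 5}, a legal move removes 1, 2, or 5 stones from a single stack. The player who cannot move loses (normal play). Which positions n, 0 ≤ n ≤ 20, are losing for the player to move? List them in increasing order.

0, 3, 6, 9, 12, 15, 18

G(0) = 0
G(1) = mex{0} = 1
G(2) = mex{1,0} = 2
G(3) = mex{2,1} = 0
G(4) = mex{0,2} = 1
G(5) = mex{1,0,0} = 2
G(6) = mex{2,1,1} = 0
G(7) = mex{0,2,2} = 1
G(8) = mex{1,0,0} = 2
G(9) = mex{2,1,1} = 0
G(10) = mex{0,2,2} = 1
G(11) = mex{1,0,0} = 2
G(12) = mex{2,1,1} = 0
G(13) = mex{0,2,2} = 1
G(14) = mex{1,0,0} = 2
G(15) = mex{2,1,1} = 0
G(16) = mex{0,2,2} = 1
G(17) = mex{1,0,0} = 2
G(18) = mex{2,1,1} = 0
G(19) = mex{0,2,2} = 1
G(20) = mex{1,0,0} = 2
P-positions are exactly the n with G(n) = 0.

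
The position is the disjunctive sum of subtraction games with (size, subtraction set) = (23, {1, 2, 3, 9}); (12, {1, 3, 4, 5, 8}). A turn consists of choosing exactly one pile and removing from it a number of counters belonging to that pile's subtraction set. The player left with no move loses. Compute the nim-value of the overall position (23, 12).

Pile A, S = {1, 2, 3, 9}:
G(0) = 0
G(1) = mex{0} = 1
G(2) = mex{1,0} = 2
G(3) = mex{2,1,0} = 3
G(4) = mex{3,2,1} = 0
G(5) = mex{0,3,2} = 1
G(6) = mex{1,0,3} = 2
G(7) = mex{2,1,0} = 3
G(8) = mex{3,2,1} = 0
G(9) = mex{0,3,2,0} = 1
G(10) = mex{1,0,3,1} = 2
G(11) = mex{2,1,0,2} = 3
G(12) = mex{3,2,1,3} = 0
G(13) = mex{0,3,2,0} = 1
G(14) = mex{1,0,3,1} = 2
G(15) = mex{2,1,0,2} = 3
G(16) = mex{3,2,1,3} = 0
G(17) = mex{0,3,2,0} = 1
G(18) = mex{1,0,3,1} = 2
G(19) = mex{2,1,0,2} = 3
G(20) = mex{3,2,1,3} = 0
G(21) = mex{0,3,2,0} = 1
G(22) = mex{1,0,3,1} = 2
G(23) = mex{2,1,0,2} = 3
G_A(23) = 3.
Pile B, S = {1, 3, 4, 5, 8}:
n :  0  1  2  3  4  5  6  7  8  9 10 11 12
G :  0  1  0  1  2  3  2  3  4  0  1  0  1
G_B(12) = 1.
Combined Grundy value = 3 ⊕ 1 = 2.

2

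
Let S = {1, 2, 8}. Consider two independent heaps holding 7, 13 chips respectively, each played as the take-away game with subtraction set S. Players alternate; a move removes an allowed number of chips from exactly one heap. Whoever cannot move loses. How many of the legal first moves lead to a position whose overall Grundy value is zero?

All heaps use S = {1, 2, 8}:
n :  0  1  2  3  4  5  6  7  8  9 10 11 12 13
G :  0  1  2  0  1  2  0  1  2  0  1  2  0  1
Heap A: G(7) = 1.
Heap B: G(13) = 1.
Combined Grundy value = 1 ⊕ 1 = 0.
A winning move leaves total XOR = 0, i.e. changes one component's Grundy value g to g ⊕ X where X is the current total.
Heap A: target g' = 1⊕0 = 1, but every legal move changes the Grundy value (mex property), so 0 moves.
Heap B: target g' = 1⊕0 = 1, but every legal move changes the Grundy value (mex property), so 0 moves.

0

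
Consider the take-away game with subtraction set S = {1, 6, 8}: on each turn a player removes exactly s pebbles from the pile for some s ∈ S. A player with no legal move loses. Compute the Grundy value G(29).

1

n :  0  1  2  3  4  5  6  7  8  9 10 11 12 13 14 15 16 17 18 19 20 21 22 23 24 25 26 27 28 29
G :  0  1  0  1  0  1  2  0  1  0  1  0  1  2  0  1  0  1  0  1  2  0  1  0  1  0  1  2  0  1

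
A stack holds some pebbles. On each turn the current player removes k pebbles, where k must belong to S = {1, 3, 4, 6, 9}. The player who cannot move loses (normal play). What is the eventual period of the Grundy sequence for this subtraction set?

G(0) = 0
G(1) = mex{0} = 1
G(2) = mex{1} = 0
G(3) = mex{0,0} = 1
G(4) = mex{1,1,0} = 2
G(5) = mex{2,0,1} = 3
G(6) = mex{3,1,0,0} = 2
G(7) = mex{2,2,1,1} = 0
G(8) = mex{0,3,2,0} = 1
G(9) = mex{1,2,3,1,0} = 4
G(10) = mex{4,0,2,2,1} = 3
G(11) = mex{3,1,0,3,0} = 2
G(12) = mex{2,4,1,2,1} = 0
G(13) = mex{0,3,4,0,2} = 1
G(14) = mex{1,2,3,1,3} = 0
G(15) = mex{0,0,2,4,2} = 1
G(16) = mex{1,1,0,3,0} = 2
G(17) = mex{2,0,1,2,1} = 3
G(18) = mex{3,1,0,0,4} = 2
G(19) = mex{2,2,1,1,3} = 0
G(20) = mex{0,3,2,0,2} = 1
G(21) = mex{1,2,3,1,0} = 4
G(22) = mex{4,0,2,2,1} = 3
G(23) = mex{3,1,0,3,0} = 2
G(24) = mex{2,4,1,2,1} = 0
G(25) = mex{0,3,4,0,2} = 1
G(n+12) = G(n) holds for n = 0,…,8 (a full window of length max(S) = 9), so the sequence is purely periodic with period 12.

12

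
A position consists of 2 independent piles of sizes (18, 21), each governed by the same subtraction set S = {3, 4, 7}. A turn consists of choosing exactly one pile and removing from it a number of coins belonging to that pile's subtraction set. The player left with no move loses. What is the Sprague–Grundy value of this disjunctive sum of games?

All piles use S = {3, 4, 7}:
n :  0  1  2  3  4  5  6  7  8  9 10 11 12 13 14 15 16 17 18 19 20 21
G :  0  0  0  1  1  1  2  2  2  3  0  0  0  1  1  1  2  2  2  3  0  0
Pile A: G(18) = 2.
Pile B: G(21) = 0.
Combined Grundy value = 2 ⊕ 0 = 2.

2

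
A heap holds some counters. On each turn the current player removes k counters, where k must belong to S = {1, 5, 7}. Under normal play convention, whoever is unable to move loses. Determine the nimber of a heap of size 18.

G(0) = 0
G(1) = mex{0} = 1
G(2) = mex{1} = 0
G(3) = mex{0} = 1
G(4) = mex{1} = 0
G(5) = mex{0,0} = 1
G(6) = mex{1,1} = 0
G(7) = mex{0,0,0} = 1
G(8) = mex{1,1,1} = 0
G(9) = mex{0,0,0} = 1
G(10) = mex{1,1,1} = 0
G(11) = mex{0,0,0} = 1
G(12) = mex{1,1,1} = 0
G(13) = mex{0,0,0} = 1
G(14) = mex{1,1,1} = 0
G(15) = mex{0,0,0} = 1
G(16) = mex{1,1,1} = 0
G(17) = mex{0,0,0} = 1
G(18) = mex{1,1,1} = 0

0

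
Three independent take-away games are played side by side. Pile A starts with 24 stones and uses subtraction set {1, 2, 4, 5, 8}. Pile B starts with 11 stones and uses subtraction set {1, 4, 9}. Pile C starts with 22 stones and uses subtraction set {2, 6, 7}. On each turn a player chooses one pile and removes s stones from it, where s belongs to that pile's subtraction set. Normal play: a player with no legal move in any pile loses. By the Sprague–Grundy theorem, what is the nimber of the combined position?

1

Pile A, S = {1, 2, 4, 5, 8}:
n :  0  1  2  3  4  5  6  7  8  9 10 11 12 13 14 15 16 17 18 19 20 21 22 23 24
G :  0  1  2  0  1  2  0  1  2  0  1  2  0  1  2  0  1  2  0  1  2  0  1  2  0
G_A(24) = 0.
Pile B, S = {1, 4, 9}:
G(0) = 0
G(1) = mex{0} = 1
G(2) = mex{1} = 0
G(3) = mex{0} = 1
G(4) = mex{1,0} = 2
G(5) = mex{2,1} = 0
G(6) = mex{0,0} = 1
G(7) = mex{1,1} = 0
G(8) = mex{0,2} = 1
G(9) = mex{1,0,0} = 2
G(10) = mex{2,1,1} = 0
G(11) = mex{0,0,0} = 1
G_B(11) = 1.
Pile C, S = {2, 6, 7}:
n :  0  1  2  3  4  5  6  7  8  9 10 11 12 13 14 15 16 17 18 19 20 21 22
G :  0  0  1  1  0  0  1  1  2  0  3  1  2  0  0  1  1  0  0  1  1  2  0
G_C(22) = 0.
Combined Grundy value = 0 ⊕ 1 ⊕ 0 = 1.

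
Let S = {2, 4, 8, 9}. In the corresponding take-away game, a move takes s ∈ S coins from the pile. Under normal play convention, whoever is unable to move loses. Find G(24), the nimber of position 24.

0

n :  0  1  2  3  4  5  6  7  8  9 10 11 12 13 14 15 16 17 18 19 20 21 22 23 24
G :  0  0  1  1  2  2  0  0  1  1  2  2  0  0  1  1  2  2  0  0  1  1  2  2  0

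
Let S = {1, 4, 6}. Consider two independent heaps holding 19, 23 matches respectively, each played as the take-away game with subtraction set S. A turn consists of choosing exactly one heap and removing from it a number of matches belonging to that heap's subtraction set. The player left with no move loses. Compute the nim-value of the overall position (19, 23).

3

All heaps use S = {1, 4, 6}:
G(0) = 0
G(1) = mex{0} = 1
G(2) = mex{1} = 0
G(3) = mex{0} = 1
G(4) = mex{1,0} = 2
G(5) = mex{2,1} = 0
G(6) = mex{0,0,0} = 1
G(7) = mex{1,1,1} = 0
G(8) = mex{0,2,0} = 1
G(9) = mex{1,0,1} = 2
G(10) = mex{2,1,2} = 0
G(11) = mex{0,0,0} = 1
G(12) = mex{1,1,1} = 0
G(13) = mex{0,2,0} = 1
G(14) = mex{1,0,1} = 2
G(15) = mex{2,1,2} = 0
G(16) = mex{0,0,0} = 1
G(17) = mex{1,1,1} = 0
G(18) = mex{0,2,0} = 1
G(19) = mex{1,0,1} = 2
G(20) = mex{2,1,2} = 0
G(21) = mex{0,0,0} = 1
G(22) = mex{1,1,1} = 0
G(23) = mex{0,2,0} = 1
Heap A: G(19) = 2.
Heap B: G(23) = 1.
Combined Grundy value = 2 ⊕ 1 = 3.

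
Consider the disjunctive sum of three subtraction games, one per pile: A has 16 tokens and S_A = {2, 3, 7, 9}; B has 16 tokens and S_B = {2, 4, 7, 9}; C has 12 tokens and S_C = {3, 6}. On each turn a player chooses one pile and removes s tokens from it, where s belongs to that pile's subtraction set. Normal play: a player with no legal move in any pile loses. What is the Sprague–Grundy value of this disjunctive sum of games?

Pile A, S = {2, 3, 7, 9}:
G(0) = 0
G(1) = mex{} = 0
G(2) = mex{0} = 1
G(3) = mex{0,0} = 1
G(4) = mex{1,0} = 2
G(5) = mex{1,1} = 0
G(6) = mex{2,1} = 0
G(7) = mex{0,2,0} = 1
G(8) = mex{0,0,0} = 1
G(9) = mex{1,0,1,0} = 2
G(10) = mex{1,1,1,0} = 2
G(11) = mex{2,1,2,1} = 0
G(12) = mex{2,2,0,1} = 3
G(13) = mex{0,2,0,2} = 1
G(14) = mex{3,0,1,0} = 2
G(15) = mex{1,3,1,0} = 2
G(16) = mex{2,1,2,1} = 0
G_A(16) = 0.
Pile B, S = {2, 4, 7, 9}:
G(0) = 0
G(1) = mex{} = 0
G(2) = mex{0} = 1
G(3) = mex{0} = 1
G(4) = mex{1,0} = 2
G(5) = mex{1,0} = 2
G(6) = mex{2,1} = 0
G(7) = mex{2,1,0} = 3
G(8) = mex{0,2,0} = 1
G(9) = mex{3,2,1,0} = 4
G(10) = mex{1,0,1,0} = 2
G(11) = mex{4,3,2,1} = 0
G(12) = mex{2,1,2,1} = 0
G(13) = mex{0,4,0,2} = 1
G(14) = mex{0,2,3,2} = 1
G(15) = mex{1,0,1,0} = 2
G(16) = mex{1,0,4,3} = 2
G_B(16) = 2.
Pile C, S = {3, 6}:
n :  0  1  2  3  4  5  6  7  8  9 10 11 12
G :  0  0  0  1  1  1  2  2  2  0  0  0  1
G_C(12) = 1.
Combined Grundy value = 0 ⊕ 2 ⊕ 1 = 3.

3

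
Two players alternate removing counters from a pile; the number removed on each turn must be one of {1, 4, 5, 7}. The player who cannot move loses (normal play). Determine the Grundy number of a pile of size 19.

G(0) = 0
G(1) = mex{0} = 1
G(2) = mex{1} = 0
G(3) = mex{0} = 1
G(4) = mex{1,0} = 2
G(5) = mex{2,1,0} = 3
G(6) = mex{3,0,1} = 2
G(7) = mex{2,1,0,0} = 3
G(8) = mex{3,2,1,1} = 0
G(9) = mex{0,3,2,0} = 1
G(10) = mex{1,2,3,1} = 0
G(11) = mex{0,3,2,2} = 1
G(12) = mex{1,0,3,3} = 2
G(13) = mex{2,1,0,2} = 3
G(14) = mex{3,0,1,3} = 2
G(15) = mex{2,1,0,0} = 3
G(16) = mex{3,2,1,1} = 0
G(17) = mex{0,3,2,0} = 1
G(18) = mex{1,2,3,1} = 0
G(19) = mex{0,3,2,2} = 1

1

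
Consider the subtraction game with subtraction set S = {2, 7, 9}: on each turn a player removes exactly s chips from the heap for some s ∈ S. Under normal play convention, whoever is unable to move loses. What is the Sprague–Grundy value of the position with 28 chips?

2

G(0) = 0
G(1) = mex{} = 0
G(2) = mex{0} = 1
G(3) = mex{0} = 1
G(4) = mex{1} = 0
G(5) = mex{1} = 0
G(6) = mex{0} = 1
G(7) = mex{0,0} = 1
G(8) = mex{1,0} = 2
G(9) = mex{1,1,0} = 2
G(10) = mex{2,1,0} = 3
G(11) = mex{2,0,1} = 3
G(12) = mex{3,0,1} = 2
G(13) = mex{3,1,0} = 2
G(14) = mex{2,1,0} = 3
G(15) = mex{2,2,1} = 0
G(16) = mex{3,2,1} = 0
G(17) = mex{0,3,2} = 1
G(18) = mex{0,3,2} = 1
G(19) = mex{1,2,3} = 0
G(20) = mex{1,2,3} = 0
G(21) = mex{0,3,2} = 1
G(22) = mex{0,0,2} = 1
G(23) = mex{1,0,3} = 2
G(24) = mex{1,1,0} = 2
G(25) = mex{2,1,0} = 3
G(26) = mex{2,0,1} = 3
G(27) = mex{3,0,1} = 2
G(28) = mex{3,1,0} = 2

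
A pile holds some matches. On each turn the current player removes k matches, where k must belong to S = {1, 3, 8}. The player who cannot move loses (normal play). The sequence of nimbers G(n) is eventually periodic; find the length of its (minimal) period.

11

G(0) = 0
G(1) = mex{0} = 1
G(2) = mex{1} = 0
G(3) = mex{0,0} = 1
G(4) = mex{1,1} = 0
G(5) = mex{0,0} = 1
G(6) = mex{1,1} = 0
G(7) = mex{0,0} = 1
G(8) = mex{1,1,0} = 2
G(9) = mex{2,0,1} = 3
G(10) = mex{3,1,0} = 2
G(11) = mex{2,2,1} = 0
G(12) = mex{0,3,0} = 1
G(13) = mex{1,2,1} = 0
G(14) = mex{0,0,0} = 1
G(15) = mex{1,1,1} = 0
G(16) = mex{0,0,2} = 1
G(17) = mex{1,1,3} = 0
G(18) = mex{0,0,2} = 1
G(19) = mex{1,1,0} = 2
G(20) = mex{2,0,1} = 3
G(21) = mex{3,1,0} = 2
G(22) = mex{2,2,1} = 0
G(23) = mex{0,3,0} = 1
G(n+11) = G(n) holds for n = 0,…,7 (a full window of length max(S) = 8), so the sequence is purely periodic with period 11.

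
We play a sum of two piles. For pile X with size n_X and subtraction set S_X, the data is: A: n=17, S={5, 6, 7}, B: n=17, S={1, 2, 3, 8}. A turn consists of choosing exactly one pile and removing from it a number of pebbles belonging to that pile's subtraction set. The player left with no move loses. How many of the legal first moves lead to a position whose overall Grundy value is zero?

1

Pile A, S = {5, 6, 7}:
n :  0  1  2  3  4  5  6  7  8  9 10 11 12 13 14 15 16 17
G :  0  0  0  0  0  1  1  1  1  1  2  2  0  0  0  0  0  1
G_A(17) = 1.
Pile B, S = {1, 2, 3, 8}:
G(0) = 0
G(1) = mex{0} = 1
G(2) = mex{1,0} = 2
G(3) = mex{2,1,0} = 3
G(4) = mex{3,2,1} = 0
G(5) = mex{0,3,2} = 1
G(6) = mex{1,0,3} = 2
G(7) = mex{2,1,0} = 3
G(8) = mex{3,2,1,0} = 4
G(9) = mex{4,3,2,1} = 0
G(10) = mex{0,4,3,2} = 1
G(11) = mex{1,0,4,3} = 2
G(12) = mex{2,1,0,0} = 3
G(13) = mex{3,2,1,1} = 0
G(14) = mex{0,3,2,2} = 1
G(15) = mex{1,0,3,3} = 2
G(16) = mex{2,1,0,4} = 3
G(17) = mex{3,2,1,0} = 4
G_B(17) = 4.
Combined Grundy value = 1 ⊕ 4 = 5.
A winning move leaves total XOR = 0, i.e. changes one component's Grundy value g to g ⊕ X where X is the current total.
Pile A: need g' = 1⊕5 = 4. Options: 17−5→G=0, 17−6→G=2, 17−7→G=2. Hits: 0.
Pile B: need g' = 4⊕5 = 1. Options: 17−1→G=3, 17−2→G=2, 17−3→G=1, 17−8→G=0. Hits: 1.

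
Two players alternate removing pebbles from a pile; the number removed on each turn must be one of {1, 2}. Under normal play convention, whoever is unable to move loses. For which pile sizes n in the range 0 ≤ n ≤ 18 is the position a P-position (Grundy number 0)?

0, 3, 6, 9, 12, 15, 18

G(0) = 0
G(1) = mex{0} = 1
G(2) = mex{1,0} = 2
G(3) = mex{2,1} = 0
G(4) = mex{0,2} = 1
G(5) = mex{1,0} = 2
G(6) = mex{2,1} = 0
G(7) = mex{0,2} = 1
G(8) = mex{1,0} = 2
G(9) = mex{2,1} = 0
G(10) = mex{0,2} = 1
G(11) = mex{1,0} = 2
G(12) = mex{2,1} = 0
G(13) = mex{0,2} = 1
G(14) = mex{1,0} = 2
G(15) = mex{2,1} = 0
G(16) = mex{0,2} = 1
G(17) = mex{1,0} = 2
G(18) = mex{2,1} = 0
P-positions are exactly the n with G(n) = 0.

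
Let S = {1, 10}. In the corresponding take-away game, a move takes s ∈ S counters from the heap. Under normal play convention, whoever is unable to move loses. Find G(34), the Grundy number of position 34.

1

n :  0  1  2  3  4  5  6  7  8  9 10 11 12 13 14 15 16 17 18 19 20 21 22 23 24 25 26 27 28 29 30 31 32 33 34
G :  0  1  0  1  0  1  0  1  0  1  2  0  1  0  1  0  1  0  1  0  1  2  0  1  0  1  0  1  0  1  0  1  2  0  1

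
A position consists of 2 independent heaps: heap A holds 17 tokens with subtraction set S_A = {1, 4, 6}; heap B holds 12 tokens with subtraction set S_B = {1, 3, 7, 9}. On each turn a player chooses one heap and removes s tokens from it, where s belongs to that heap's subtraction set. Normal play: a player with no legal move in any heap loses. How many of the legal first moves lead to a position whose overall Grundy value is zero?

0

Heap A, S = {1, 4, 6}:
G(0) = 0
G(1) = mex{0} = 1
G(2) = mex{1} = 0
G(3) = mex{0} = 1
G(4) = mex{1,0} = 2
G(5) = mex{2,1} = 0
G(6) = mex{0,0,0} = 1
G(7) = mex{1,1,1} = 0
G(8) = mex{0,2,0} = 1
G(9) = mex{1,0,1} = 2
G(10) = mex{2,1,2} = 0
G(11) = mex{0,0,0} = 1
G(12) = mex{1,1,1} = 0
G(13) = mex{0,2,0} = 1
G(14) = mex{1,0,1} = 2
G(15) = mex{2,1,2} = 0
G(16) = mex{0,0,0} = 1
G(17) = mex{1,1,1} = 0
G_A(17) = 0.
Heap B, S = {1, 3, 7, 9}:
n :  0  1  2  3  4  5  6  7  8  9 10 11 12
G :  0  1  0  1  0  1  0  1  0  1  0  1  0
G_B(12) = 0.
Combined Grundy value = 0 ⊕ 0 = 0.
A winning move leaves total XOR = 0, i.e. changes one component's Grundy value g to g ⊕ X where X is the current total.
Heap A: target g' = 0⊕0 = 0, but every legal move changes the Grundy value (mex property), so 0 moves.
Heap B: target g' = 0⊕0 = 0, but every legal move changes the Grundy value (mex property), so 0 moves.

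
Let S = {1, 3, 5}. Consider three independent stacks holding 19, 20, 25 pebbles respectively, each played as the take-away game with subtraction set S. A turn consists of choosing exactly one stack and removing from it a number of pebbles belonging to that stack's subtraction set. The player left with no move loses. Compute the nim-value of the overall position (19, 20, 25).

All stacks use S = {1, 3, 5}:
G(0) = 0
G(1) = mex{0} = 1
G(2) = mex{1} = 0
G(3) = mex{0,0} = 1
G(4) = mex{1,1} = 0
G(5) = mex{0,0,0} = 1
G(6) = mex{1,1,1} = 0
G(7) = mex{0,0,0} = 1
G(8) = mex{1,1,1} = 0
G(9) = mex{0,0,0} = 1
G(10) = mex{1,1,1} = 0
G(11) = mex{0,0,0} = 1
G(12) = mex{1,1,1} = 0
G(13) = mex{0,0,0} = 1
G(14) = mex{1,1,1} = 0
G(15) = mex{0,0,0} = 1
G(16) = mex{1,1,1} = 0
G(17) = mex{0,0,0} = 1
G(18) = mex{1,1,1} = 0
G(19) = mex{0,0,0} = 1
G(20) = mex{1,1,1} = 0
G(21) = mex{0,0,0} = 1
G(22) = mex{1,1,1} = 0
G(23) = mex{0,0,0} = 1
G(24) = mex{1,1,1} = 0
G(25) = mex{0,0,0} = 1
Stack A: G(19) = 1.
Stack B: G(20) = 0.
Stack C: G(25) = 1.
Combined Grundy value = 1 ⊕ 0 ⊕ 1 = 0.

0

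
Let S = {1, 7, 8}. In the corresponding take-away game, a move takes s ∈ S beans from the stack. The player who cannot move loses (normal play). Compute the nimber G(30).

0

G(0) = 0
G(1) = mex{0} = 1
G(2) = mex{1} = 0
G(3) = mex{0} = 1
G(4) = mex{1} = 0
G(5) = mex{0} = 1
G(6) = mex{1} = 0
G(7) = mex{0,0} = 1
G(8) = mex{1,1,0} = 2
G(9) = mex{2,0,1} = 3
G(10) = mex{3,1,0} = 2
G(11) = mex{2,0,1} = 3
G(12) = mex{3,1,0} = 2
G(13) = mex{2,0,1} = 3
G(14) = mex{3,1,0} = 2
G(15) = mex{2,2,1} = 0
G(16) = mex{0,3,2} = 1
G(17) = mex{1,2,3} = 0
G(18) = mex{0,3,2} = 1
G(19) = mex{1,2,3} = 0
G(20) = mex{0,3,2} = 1
G(21) = mex{1,2,3} = 0
G(22) = mex{0,0,2} = 1
G(23) = mex{1,1,0} = 2
G(24) = mex{2,0,1} = 3
G(25) = mex{3,1,0} = 2
G(26) = mex{2,0,1} = 3
G(27) = mex{3,1,0} = 2
G(28) = mex{2,0,1} = 3
G(29) = mex{3,1,0} = 2
G(30) = mex{2,2,1} = 0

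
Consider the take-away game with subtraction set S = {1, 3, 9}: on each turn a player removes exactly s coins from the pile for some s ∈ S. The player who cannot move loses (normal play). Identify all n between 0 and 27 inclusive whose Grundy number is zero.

G(0) = 0
G(1) = mex{0} = 1
G(2) = mex{1} = 0
G(3) = mex{0,0} = 1
G(4) = mex{1,1} = 0
G(5) = mex{0,0} = 1
G(6) = mex{1,1} = 0
G(7) = mex{0,0} = 1
G(8) = mex{1,1} = 0
G(9) = mex{0,0,0} = 1
G(10) = mex{1,1,1} = 0
G(11) = mex{0,0,0} = 1
G(12) = mex{1,1,1} = 0
G(13) = mex{0,0,0} = 1
G(14) = mex{1,1,1} = 0
G(15) = mex{0,0,0} = 1
G(16) = mex{1,1,1} = 0
G(17) = mex{0,0,0} = 1
G(18) = mex{1,1,1} = 0
G(19) = mex{0,0,0} = 1
G(20) = mex{1,1,1} = 0
G(21) = mex{0,0,0} = 1
G(22) = mex{1,1,1} = 0
G(23) = mex{0,0,0} = 1
G(24) = mex{1,1,1} = 0
G(25) = mex{0,0,0} = 1
G(26) = mex{1,1,1} = 0
G(27) = mex{0,0,0} = 1
P-positions are exactly the n with G(n) = 0.

0, 2, 4, 6, 8, 10, 12, 14, 16, 18, 20, 22, 24, 26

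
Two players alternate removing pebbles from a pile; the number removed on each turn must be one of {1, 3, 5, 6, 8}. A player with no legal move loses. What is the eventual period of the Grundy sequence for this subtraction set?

G(0) = 0
G(1) = mex{0} = 1
G(2) = mex{1} = 0
G(3) = mex{0,0} = 1
G(4) = mex{1,1} = 0
G(5) = mex{0,0,0} = 1
G(6) = mex{1,1,1,0} = 2
G(7) = mex{2,0,0,1} = 3
G(8) = mex{3,1,1,0,0} = 2
G(9) = mex{2,2,0,1,1} = 3
G(10) = mex{3,3,1,0,0} = 2
G(11) = mex{2,2,2,1,1} = 0
G(12) = mex{0,3,3,2,0} = 1
G(13) = mex{1,2,2,3,1} = 0
G(14) = mex{0,0,3,2,2} = 1
G(15) = mex{1,1,2,3,3} = 0
G(16) = mex{0,0,0,2,2} = 1
G(17) = mex{1,1,1,0,3} = 2
G(18) = mex{2,0,0,1,2} = 3
G(19) = mex{3,1,1,0,0} = 2
G(20) = mex{2,2,0,1,1} = 3
G(21) = mex{3,3,1,0,0} = 2
G(22) = mex{2,2,2,1,1} = 0
G(23) = mex{0,3,3,2,0} = 1
G(n+11) = G(n) holds for n = 0,…,7 (a full window of length max(S) = 8), so the sequence is purely periodic with period 11.

11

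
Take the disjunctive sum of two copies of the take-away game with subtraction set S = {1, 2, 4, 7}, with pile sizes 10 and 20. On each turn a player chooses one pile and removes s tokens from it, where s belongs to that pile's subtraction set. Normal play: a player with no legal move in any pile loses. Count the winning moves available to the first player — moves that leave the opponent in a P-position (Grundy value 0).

4

All piles use S = {1, 2, 4, 7}:
n :  0  1  2  3  4  5  6  7  8  9 10 11 12 13 14 15 16 17 18 19 20
G :  0  1  2  0  1  2  0  1  2  0  1  2  0  1  2  0  1  2  0  1  2
Pile A: G(10) = 1.
Pile B: G(20) = 2.
Combined Grundy value = 1 ⊕ 2 = 3.
A winning move leaves total XOR = 0, i.e. changes one component's Grundy value g to g ⊕ X where X is the current total.
Pile A: need g' = 1⊕3 = 2. Options: 10−1→G=0, 10−2→G=2, 10−4→G=0, 10−7→G=0. Hits: 1.
Pile B: need g' = 2⊕3 = 1. Options: 20−1→G=1, 20−2→G=0, 20−4→G=1, 20−7→G=1. Hits: 3.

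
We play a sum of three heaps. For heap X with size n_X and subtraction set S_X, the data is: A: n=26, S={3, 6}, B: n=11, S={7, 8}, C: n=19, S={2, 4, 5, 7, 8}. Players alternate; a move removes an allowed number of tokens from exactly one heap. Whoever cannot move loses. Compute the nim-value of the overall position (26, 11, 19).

7

Heap A, S = {3, 6}:
G(0) = 0
G(1) = mex{} = 0
G(2) = mex{} = 0
G(3) = mex{0} = 1
G(4) = mex{0} = 1
G(5) = mex{0} = 1
G(6) = mex{1,0} = 2
G(7) = mex{1,0} = 2
G(8) = mex{1,0} = 2
G(9) = mex{2,1} = 0
G(10) = mex{2,1} = 0
G(11) = mex{2,1} = 0
G(12) = mex{0,2} = 1
G(13) = mex{0,2} = 1
G(14) = mex{0,2} = 1
G(15) = mex{1,0} = 2
G(16) = mex{1,0} = 2
G(17) = mex{1,0} = 2
G(18) = mex{2,1} = 0
G(19) = mex{2,1} = 0
G(20) = mex{2,1} = 0
G(21) = mex{0,2} = 1
G(22) = mex{0,2} = 1
G(23) = mex{0,2} = 1
G(24) = mex{1,0} = 2
G(25) = mex{1,0} = 2
G(26) = mex{1,0} = 2
G_A(26) = 2.
Heap B, S = {7, 8}:
G(0) = 0
G(1) = mex{} = 0
G(2) = mex{} = 0
G(3) = mex{} = 0
G(4) = mex{} = 0
G(5) = mex{} = 0
G(6) = mex{} = 0
G(7) = mex{0} = 1
G(8) = mex{0,0} = 1
G(9) = mex{0,0} = 1
G(10) = mex{0,0} = 1
G(11) = mex{0,0} = 1
G_B(11) = 1.
Heap C, S = {2, 4, 5, 7, 8}:
G(0) = 0
G(1) = mex{} = 0
G(2) = mex{0} = 1
G(3) = mex{0} = 1
G(4) = mex{1,0} = 2
G(5) = mex{1,0,0} = 2
G(6) = mex{2,1,0} = 3
G(7) = mex{2,1,1,0} = 3
G(8) = mex{3,2,1,0,0} = 4
G(9) = mex{3,2,2,1,0} = 4
G(10) = mex{4,3,2,1,1} = 0
G(11) = mex{4,3,3,2,1} = 0
G(12) = mex{0,4,3,2,2} = 1
G(13) = mex{0,4,4,3,2} = 1
G(14) = mex{1,0,4,3,3} = 2
G(15) = mex{1,0,0,4,3} = 2
G(16) = mex{2,1,0,4,4} = 3
G(17) = mex{2,1,1,0,4} = 3
G(18) = mex{3,2,1,0,0} = 4
G(19) = mex{3,2,2,1,0} = 4
G_C(19) = 4.
Combined Grundy value = 2 ⊕ 1 ⊕ 4 = 7.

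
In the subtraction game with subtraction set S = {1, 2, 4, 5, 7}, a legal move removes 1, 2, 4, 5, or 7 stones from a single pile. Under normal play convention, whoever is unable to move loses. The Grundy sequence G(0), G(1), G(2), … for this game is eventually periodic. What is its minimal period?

n :  0  1  2  3  4  5  6  7  8  9 10 11 12 13 14
G :  0  1  2  0  1  2  0  1  2  0  1  2  0  1  2
G(n+3) = G(n) holds for n = 0,…,6 (a full window of length max(S) = 7), so the sequence is purely periodic with period 3.

3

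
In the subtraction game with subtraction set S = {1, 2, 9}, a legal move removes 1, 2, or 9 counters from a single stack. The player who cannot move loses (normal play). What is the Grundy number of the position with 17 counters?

n :  0  1  2  3  4  5  6  7  8  9 10 11 12 13 14 15 16 17
G :  0  1  2  0  1  2  0  1  2  3  0  1  2  0  1  2  0  1

1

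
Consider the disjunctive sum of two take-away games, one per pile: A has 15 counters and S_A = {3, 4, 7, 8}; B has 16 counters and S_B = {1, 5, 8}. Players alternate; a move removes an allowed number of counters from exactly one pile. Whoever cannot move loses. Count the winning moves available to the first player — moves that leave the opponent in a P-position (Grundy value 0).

Pile A, S = {3, 4, 7, 8}:
G(0) = 0
G(1) = mex{} = 0
G(2) = mex{} = 0
G(3) = mex{0} = 1
G(4) = mex{0,0} = 1
G(5) = mex{0,0} = 1
G(6) = mex{1,0} = 2
G(7) = mex{1,1,0} = 2
G(8) = mex{1,1,0,0} = 2
G(9) = mex{2,1,0,0} = 3
G(10) = mex{2,2,1,0} = 3
G(11) = mex{2,2,1,1} = 0
G(12) = mex{3,2,1,1} = 0
G(13) = mex{3,3,2,1} = 0
G(14) = mex{0,3,2,2} = 1
G(15) = mex{0,0,2,2} = 1
G_A(15) = 1.
Pile B, S = {1, 5, 8}:
n :  0  1  2  3  4  5  6  7  8  9 10 11 12 13 14 15 16
G :  0  1  0  1  0  1  0  1  2  3  2  3  2  0  1  0  1
G_B(16) = 1.
Combined Grundy value = 1 ⊕ 1 = 0.
A winning move leaves total XOR = 0, i.e. changes one component's Grundy value g to g ⊕ X where X is the current total.
Pile A: target g' = 1⊕0 = 1, but every legal move changes the Grundy value (mex property), so 0 moves.
Pile B: target g' = 1⊕0 = 1, but every legal move changes the Grundy value (mex property), so 0 moves.

0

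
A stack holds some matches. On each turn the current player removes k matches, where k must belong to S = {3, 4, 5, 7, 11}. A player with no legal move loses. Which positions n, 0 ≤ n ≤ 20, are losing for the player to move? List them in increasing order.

0, 1, 2, 10, 16, 18

G(0) = 0
G(1) = mex{} = 0
G(2) = mex{} = 0
G(3) = mex{0} = 1
G(4) = mex{0,0} = 1
G(5) = mex{0,0,0} = 1
G(6) = mex{1,0,0} = 2
G(7) = mex{1,1,0,0} = 2
G(8) = mex{1,1,1,0} = 2
G(9) = mex{2,1,1,0} = 3
G(10) = mex{2,2,1,1} = 0
G(11) = mex{2,2,2,1,0} = 3
G(12) = mex{3,2,2,1,0} = 4
G(13) = mex{0,3,2,2,0} = 1
G(14) = mex{3,0,3,2,1} = 4
G(15) = mex{4,3,0,2,1} = 5
G(16) = mex{1,4,3,3,1} = 0
G(17) = mex{4,1,4,0,2} = 3
G(18) = mex{5,4,1,3,2} = 0
G(19) = mex{0,5,4,4,2} = 1
G(20) = mex{3,0,5,1,3} = 2
P-positions are exactly the n with G(n) = 0.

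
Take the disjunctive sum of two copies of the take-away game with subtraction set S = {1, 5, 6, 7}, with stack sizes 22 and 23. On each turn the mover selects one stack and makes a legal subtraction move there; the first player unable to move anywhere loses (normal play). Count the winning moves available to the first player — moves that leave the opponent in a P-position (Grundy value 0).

All stacks use S = {1, 5, 6, 7}:
G(0) = 0
G(1) = mex{0} = 1
G(2) = mex{1} = 0
G(3) = mex{0} = 1
G(4) = mex{1} = 0
G(5) = mex{0,0} = 1
G(6) = mex{1,1,0} = 2
G(7) = mex{2,0,1,0} = 3
G(8) = mex{3,1,0,1} = 2
G(9) = mex{2,0,1,0} = 3
G(10) = mex{3,1,0,1} = 2
G(11) = mex{2,2,1,0} = 3
G(12) = mex{3,3,2,1} = 0
G(13) = mex{0,2,3,2} = 1
G(14) = mex{1,3,2,3} = 0
G(15) = mex{0,2,3,2} = 1
G(16) = mex{1,3,2,3} = 0
G(17) = mex{0,0,3,2} = 1
G(18) = mex{1,1,0,3} = 2
G(19) = mex{2,0,1,0} = 3
G(20) = mex{3,1,0,1} = 2
G(21) = mex{2,0,1,0} = 3
G(22) = mex{3,1,0,1} = 2
G(23) = mex{2,2,1,0} = 3
Stack A: G(22) = 2.
Stack B: G(23) = 3.
Combined Grundy value = 2 ⊕ 3 = 1.
A winning move leaves total XOR = 0, i.e. changes one component's Grundy value g to g ⊕ X where X is the current total.
Stack A: need g' = 2⊕1 = 3. Options: 22−1→G=3, 22−5→G=1, 22−6→G=0, 22−7→G=1. Hits: 1.
Stack B: need g' = 3⊕1 = 2. Options: 23−1→G=2, 23−5→G=2, 23−6→G=1, 23−7→G=0. Hits: 2.

3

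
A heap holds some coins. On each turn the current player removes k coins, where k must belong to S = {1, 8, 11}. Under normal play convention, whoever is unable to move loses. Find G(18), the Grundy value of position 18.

0

n :  0  1  2  3  4  5  6  7  8  9 10 11 12 13 14 15 16 17 18
G :  0  1  0  1  0  1  0  1  2  0  1  2  3  2  3  2  0  1  0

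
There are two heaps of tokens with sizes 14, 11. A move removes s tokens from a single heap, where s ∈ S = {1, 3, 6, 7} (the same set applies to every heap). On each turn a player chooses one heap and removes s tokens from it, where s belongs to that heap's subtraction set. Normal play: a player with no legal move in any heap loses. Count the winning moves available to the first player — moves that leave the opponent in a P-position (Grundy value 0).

3

All heaps use S = {1, 3, 6, 7}:
G(0) = 0
G(1) = mex{0} = 1
G(2) = mex{1} = 0
G(3) = mex{0,0} = 1
G(4) = mex{1,1} = 0
G(5) = mex{0,0} = 1
G(6) = mex{1,1,0} = 2
G(7) = mex{2,0,1,0} = 3
G(8) = mex{3,1,0,1} = 2
G(9) = mex{2,2,1,0} = 3
G(10) = mex{3,3,0,1} = 2
G(11) = mex{2,2,1,0} = 3
G(12) = mex{3,3,2,1} = 0
G(13) = mex{0,2,3,2} = 1
G(14) = mex{1,3,2,3} = 0
Heap A: G(14) = 0.
Heap B: G(11) = 3.
Combined Grundy value = 0 ⊕ 3 = 3.
A winning move leaves total XOR = 0, i.e. changes one component's Grundy value g to g ⊕ X where X is the current total.
Heap A: need g' = 0⊕3 = 3. Options: 14−1→G=1, 14−3→G=3, 14−6→G=2, 14−7→G=3. Hits: 2.
Heap B: need g' = 3⊕3 = 0. Options: 11−1→G=2, 11−3→G=2, 11−6→G=1, 11−7→G=0. Hits: 1.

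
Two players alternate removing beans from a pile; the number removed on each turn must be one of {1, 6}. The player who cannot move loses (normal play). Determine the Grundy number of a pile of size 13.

2

n :  0  1  2  3  4  5  6  7  8  9 10 11 12 13
G :  0  1  0  1  0  1  2  0  1  0  1  0  1  2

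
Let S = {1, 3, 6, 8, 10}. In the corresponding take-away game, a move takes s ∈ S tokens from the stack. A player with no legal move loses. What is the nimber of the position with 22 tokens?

n :  0  1  2  3  4  5  6  7  8  9 10 11 12 13 14 15 16 17 18 19 20 21 22
G :  0  1  0  1  0  1  2  3  2  0  1  0  1  0  1  2  3  2  0  1  0  1  0

0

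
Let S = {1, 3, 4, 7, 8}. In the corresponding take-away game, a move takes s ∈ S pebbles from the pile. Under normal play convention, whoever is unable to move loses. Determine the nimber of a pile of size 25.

1

G(0) = 0
G(1) = mex{0} = 1
G(2) = mex{1} = 0
G(3) = mex{0,0} = 1
G(4) = mex{1,1,0} = 2
G(5) = mex{2,0,1} = 3
G(6) = mex{3,1,0} = 2
G(7) = mex{2,2,1,0} = 3
G(8) = mex{3,3,2,1,0} = 4
G(9) = mex{4,2,3,0,1} = 5
G(10) = mex{5,3,2,1,0} = 4
G(11) = mex{4,4,3,2,1} = 0
G(12) = mex{0,5,4,3,2} = 1
G(13) = mex{1,4,5,2,3} = 0
G(14) = mex{0,0,4,3,2} = 1
G(15) = mex{1,1,0,4,3} = 2
G(16) = mex{2,0,1,5,4} = 3
G(17) = mex{3,1,0,4,5} = 2
G(18) = mex{2,2,1,0,4} = 3
G(19) = mex{3,3,2,1,0} = 4
G(20) = mex{4,2,3,0,1} = 5
G(21) = mex{5,3,2,1,0} = 4
G(22) = mex{4,4,3,2,1} = 0
G(23) = mex{0,5,4,3,2} = 1
G(24) = mex{1,4,5,2,3} = 0
G(25) = mex{0,0,4,3,2} = 1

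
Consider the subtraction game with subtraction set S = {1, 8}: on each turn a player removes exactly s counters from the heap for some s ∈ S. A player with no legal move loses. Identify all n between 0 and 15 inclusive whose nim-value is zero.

0, 2, 4, 6, 9, 11, 13, 15

n :  0  1  2  3  4  5  6  7  8  9 10 11 12 13 14 15
G :  0  1  0  1  0  1  0  1  2  0  1  0  1  0  1  0
P-positions are exactly the n with G(n) = 0.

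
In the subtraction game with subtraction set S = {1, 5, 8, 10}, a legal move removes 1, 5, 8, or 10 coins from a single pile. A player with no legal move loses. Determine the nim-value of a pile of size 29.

G(0) = 0
G(1) = mex{0} = 1
G(2) = mex{1} = 0
G(3) = mex{0} = 1
G(4) = mex{1} = 0
G(5) = mex{0,0} = 1
G(6) = mex{1,1} = 0
G(7) = mex{0,0} = 1
G(8) = mex{1,1,0} = 2
G(9) = mex{2,0,1} = 3
G(10) = mex{3,1,0,0} = 2
G(11) = mex{2,0,1,1} = 3
G(12) = mex{3,1,0,0} = 2
G(13) = mex{2,2,1,1} = 0
G(14) = mex{0,3,0,0} = 1
G(15) = mex{1,2,1,1} = 0
G(16) = mex{0,3,2,0} = 1
G(17) = mex{1,2,3,1} = 0
G(18) = mex{0,0,2,2} = 1
G(19) = mex{1,1,3,3} = 0
G(20) = mex{0,0,2,2} = 1
G(21) = mex{1,1,0,3} = 2
G(22) = mex{2,0,1,2} = 3
G(23) = mex{3,1,0,0} = 2
G(24) = mex{2,0,1,1} = 3
G(25) = mex{3,1,0,0} = 2
G(26) = mex{2,2,1,1} = 0
G(27) = mex{0,3,0,0} = 1
G(28) = mex{1,2,1,1} = 0
G(29) = mex{0,3,2,0} = 1

1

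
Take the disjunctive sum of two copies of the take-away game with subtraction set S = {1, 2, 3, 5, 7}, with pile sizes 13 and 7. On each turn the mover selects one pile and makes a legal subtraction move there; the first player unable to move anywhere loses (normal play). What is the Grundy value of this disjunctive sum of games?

2

All piles use S = {1, 2, 3, 5, 7}:
G(0) = 0
G(1) = mex{0} = 1
G(2) = mex{1,0} = 2
G(3) = mex{2,1,0} = 3
G(4) = mex{3,2,1} = 0
G(5) = mex{0,3,2,0} = 1
G(6) = mex{1,0,3,1} = 2
G(7) = mex{2,1,0,2,0} = 3
G(8) = mex{3,2,1,3,1} = 0
G(9) = mex{0,3,2,0,2} = 1
G(10) = mex{1,0,3,1,3} = 2
G(11) = mex{2,1,0,2,0} = 3
G(12) = mex{3,2,1,3,1} = 0
G(13) = mex{0,3,2,0,2} = 1
Pile A: G(13) = 1.
Pile B: G(7) = 3.
Combined Grundy value = 1 ⊕ 3 = 2.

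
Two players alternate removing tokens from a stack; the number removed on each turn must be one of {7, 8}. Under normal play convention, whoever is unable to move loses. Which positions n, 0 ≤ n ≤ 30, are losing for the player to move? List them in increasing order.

n :  0  1  2  3  4  5  6  7  8  9 10 11 12 13 14 15 16 17 18 19 20 21 22 23 24 25 26 27 28 29 30
G :  0  0  0  0  0  0  0  1  1  1  1  1  1  1  2  0  0  0  0  0  0  0  1  1  1  1  1  1  1  2  0
P-positions are exactly the n with G(n) = 0.

0, 1, 2, 3, 4, 5, 6, 15, 16, 17, 18, 19, 20, 21, 30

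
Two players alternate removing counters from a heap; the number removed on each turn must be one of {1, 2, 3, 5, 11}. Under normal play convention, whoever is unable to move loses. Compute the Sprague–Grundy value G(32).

G(0) = 0
G(1) = mex{0} = 1
G(2) = mex{1,0} = 2
G(3) = mex{2,1,0} = 3
G(4) = mex{3,2,1} = 0
G(5) = mex{0,3,2,0} = 1
G(6) = mex{1,0,3,1} = 2
G(7) = mex{2,1,0,2} = 3
G(8) = mex{3,2,1,3} = 0
G(9) = mex{0,3,2,0} = 1
G(10) = mex{1,0,3,1} = 2
G(11) = mex{2,1,0,2,0} = 3
G(12) = mex{3,2,1,3,1} = 0
G(13) = mex{0,3,2,0,2} = 1
G(14) = mex{1,0,3,1,3} = 2
G(15) = mex{2,1,0,2,0} = 3
G(16) = mex{3,2,1,3,1} = 0
G(17) = mex{0,3,2,0,2} = 1
G(18) = mex{1,0,3,1,3} = 2
G(19) = mex{2,1,0,2,0} = 3
G(20) = mex{3,2,1,3,1} = 0
G(21) = mex{0,3,2,0,2} = 1
G(22) = mex{1,0,3,1,3} = 2
G(23) = mex{2,1,0,2,0} = 3
G(24) = mex{3,2,1,3,1} = 0
G(25) = mex{0,3,2,0,2} = 1
G(26) = mex{1,0,3,1,3} = 2
G(27) = mex{2,1,0,2,0} = 3
G(28) = mex{3,2,1,3,1} = 0
G(29) = mex{0,3,2,0,2} = 1
G(30) = mex{1,0,3,1,3} = 2
G(31) = mex{2,1,0,2,0} = 3
G(32) = mex{3,2,1,3,1} = 0

0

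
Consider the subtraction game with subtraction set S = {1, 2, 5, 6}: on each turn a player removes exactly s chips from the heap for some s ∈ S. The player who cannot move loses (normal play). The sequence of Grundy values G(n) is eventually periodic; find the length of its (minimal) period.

n :  0  1  2  3  4  5  6  7  8  9 10 11 12 13 14 15
G :  0  1  2  0  1  2  3  0  1  2  0  1  2  3  0  1
G(n+7) = G(n) holds for n = 0,…,5 (a full window of length max(S) = 6), so the sequence is purely periodic with period 7.

7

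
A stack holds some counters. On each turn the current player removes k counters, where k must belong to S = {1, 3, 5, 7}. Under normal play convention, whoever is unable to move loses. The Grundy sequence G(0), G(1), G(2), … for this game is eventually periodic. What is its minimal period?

2

G(0) = 0
G(1) = mex{0} = 1
G(2) = mex{1} = 0
G(3) = mex{0,0} = 1
G(4) = mex{1,1} = 0
G(5) = mex{0,0,0} = 1
G(6) = mex{1,1,1} = 0
G(7) = mex{0,0,0,0} = 1
G(8) = mex{1,1,1,1} = 0
G(9) = mex{0,0,0,0} = 1
G(10) = mex{1,1,1,1} = 0
G(11) = mex{0,0,0,0} = 1
G(12) = mex{1,1,1,1} = 0
G(13) = mex{0,0,0,0} = 1
G(14) = mex{1,1,1,1} = 0
G(n+2) = G(n) holds for n = 0,…,6 (a full window of length max(S) = 7), so the sequence is purely periodic with period 2.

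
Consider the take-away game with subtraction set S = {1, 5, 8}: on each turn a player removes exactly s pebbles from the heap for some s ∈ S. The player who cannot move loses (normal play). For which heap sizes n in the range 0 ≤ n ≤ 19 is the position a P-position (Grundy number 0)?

G(0) = 0
G(1) = mex{0} = 1
G(2) = mex{1} = 0
G(3) = mex{0} = 1
G(4) = mex{1} = 0
G(5) = mex{0,0} = 1
G(6) = mex{1,1} = 0
G(7) = mex{0,0} = 1
G(8) = mex{1,1,0} = 2
G(9) = mex{2,0,1} = 3
G(10) = mex{3,1,0} = 2
G(11) = mex{2,0,1} = 3
G(12) = mex{3,1,0} = 2
G(13) = mex{2,2,1} = 0
G(14) = mex{0,3,0} = 1
G(15) = mex{1,2,1} = 0
G(16) = mex{0,3,2} = 1
G(17) = mex{1,2,3} = 0
G(18) = mex{0,0,2} = 1
G(19) = mex{1,1,3} = 0
P-positions are exactly the n with G(n) = 0.

0, 2, 4, 6, 13, 15, 17, 19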